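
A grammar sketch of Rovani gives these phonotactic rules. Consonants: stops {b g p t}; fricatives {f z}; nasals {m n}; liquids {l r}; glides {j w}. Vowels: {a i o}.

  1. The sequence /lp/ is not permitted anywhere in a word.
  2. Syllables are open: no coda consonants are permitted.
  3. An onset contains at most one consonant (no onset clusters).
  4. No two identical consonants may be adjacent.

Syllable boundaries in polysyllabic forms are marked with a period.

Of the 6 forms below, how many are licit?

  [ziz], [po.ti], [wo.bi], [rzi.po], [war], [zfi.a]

[ziz] — violates constraint 2: syllable 1 coda /z/ has 1 consonant (> 0) → illicit
[po.ti] — σ1 onset /p/, coda /∅/ ok; σ2 onset /t/, coda /∅/ ok → licit
[wo.bi] — σ1 onset /w/, coda /∅/ ok; σ2 onset /b/, coda /∅/ ok → licit
[rzi.po] — violates constraint 3: syllable 1 onset /rz/ has 2 consonants (> 1) → illicit
[war] — violates constraint 2: syllable 1 coda /r/ has 1 consonant (> 0) → illicit
[zfi.a] — violates constraint 3: syllable 1 onset /zf/ has 2 consonants (> 1) → illicit
Licit: [po.ti], [wo.bi] → 2.

2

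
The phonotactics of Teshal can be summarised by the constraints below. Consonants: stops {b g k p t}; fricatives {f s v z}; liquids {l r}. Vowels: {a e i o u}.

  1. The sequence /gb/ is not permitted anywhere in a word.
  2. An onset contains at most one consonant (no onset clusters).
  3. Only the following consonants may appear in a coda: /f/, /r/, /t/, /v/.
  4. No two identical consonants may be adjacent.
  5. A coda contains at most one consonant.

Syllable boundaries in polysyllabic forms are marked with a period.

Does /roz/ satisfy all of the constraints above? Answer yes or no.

/roz/ — violates constraint 3: syllable 1 coda contains /z/, which is not a licensed coda consonant → phonotactically illegal

no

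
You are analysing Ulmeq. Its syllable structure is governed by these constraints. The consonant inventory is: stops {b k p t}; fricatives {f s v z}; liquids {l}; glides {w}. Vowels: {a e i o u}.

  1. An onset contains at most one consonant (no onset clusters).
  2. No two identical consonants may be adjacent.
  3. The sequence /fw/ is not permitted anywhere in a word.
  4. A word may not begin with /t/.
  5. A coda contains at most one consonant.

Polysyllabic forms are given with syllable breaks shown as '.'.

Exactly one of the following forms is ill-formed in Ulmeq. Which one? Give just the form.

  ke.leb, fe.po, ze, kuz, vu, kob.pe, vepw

ke.leb — σ1 onset /k/, coda /∅/ ok; σ2 onset /l/, coda /b/ ok → well-formed
fe.po — σ1 onset /f/, coda /∅/ ok; σ2 onset /p/, coda /∅/ ok → well-formed
ze — σ1 onset /z/, coda /∅/ ok → well-formed
kuz — σ1 onset /k/, coda /z/ ok → well-formed
vu — σ1 onset /v/, coda /∅/ ok → well-formed
kob.pe — σ1 onset /k/, coda /b/ ok; σ2 onset /p/, coda /∅/ ok → well-formed
vepw — violates constraint 5: syllable 1 coda /pw/ has 2 consonants (> 1) → ill-formed

vepw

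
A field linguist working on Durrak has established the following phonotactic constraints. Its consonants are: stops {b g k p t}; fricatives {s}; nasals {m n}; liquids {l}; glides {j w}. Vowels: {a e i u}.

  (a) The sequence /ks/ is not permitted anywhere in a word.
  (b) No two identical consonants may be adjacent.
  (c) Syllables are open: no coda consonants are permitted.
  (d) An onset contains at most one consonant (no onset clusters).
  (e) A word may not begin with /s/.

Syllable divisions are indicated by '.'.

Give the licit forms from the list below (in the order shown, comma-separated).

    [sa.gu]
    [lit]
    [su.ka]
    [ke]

[sa.gu] — violates constraint (e): word begins with /s/ → illicit
[lit] — violates constraint (c): syllable 1 coda /t/ has 1 consonant (> 0) → illicit
[su.ka] — violates constraint (e): word begins with /s/ → illicit
[ke] — σ1 onset /k/, coda /∅/ ok → licit

[ke]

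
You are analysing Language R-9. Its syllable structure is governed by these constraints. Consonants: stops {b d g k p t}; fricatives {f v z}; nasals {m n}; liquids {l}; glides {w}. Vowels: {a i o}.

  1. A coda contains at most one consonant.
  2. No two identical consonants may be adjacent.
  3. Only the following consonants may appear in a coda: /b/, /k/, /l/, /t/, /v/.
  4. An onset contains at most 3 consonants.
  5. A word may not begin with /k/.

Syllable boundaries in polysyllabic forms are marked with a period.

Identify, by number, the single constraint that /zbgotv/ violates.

1

/zbgotv/: syllable 1 coda /tv/ has 2 consonants (> 1).
This is a violation of constraint 1: "A coda contains at most one consonant."
The remaining constraints (2, 3, 4, 5) are satisfied.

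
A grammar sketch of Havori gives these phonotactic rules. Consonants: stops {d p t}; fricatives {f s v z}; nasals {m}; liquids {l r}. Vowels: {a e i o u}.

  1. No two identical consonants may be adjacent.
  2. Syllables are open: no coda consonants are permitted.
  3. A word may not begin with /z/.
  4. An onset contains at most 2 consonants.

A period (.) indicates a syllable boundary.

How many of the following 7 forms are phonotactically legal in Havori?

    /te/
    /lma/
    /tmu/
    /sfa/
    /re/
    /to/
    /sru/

/te/ — σ1 onset /t/, coda /∅/ ok → phonotactically legal
/lma/ — σ1 onset /lm/ (2C), coda /∅/ ok → phonotactically legal
/tmu/ — σ1 onset /tm/ (2C), coda /∅/ ok → phonotactically legal
/sfa/ — σ1 onset /sf/ (2C), coda /∅/ ok → phonotactically legal
/re/ — σ1 onset /r/, coda /∅/ ok → phonotactically legal
/to/ — σ1 onset /t/, coda /∅/ ok → phonotactically legal
/sru/ — σ1 onset /sr/ (2C), coda /∅/ ok → phonotactically legal
Phonotactically legal: /te/, /lma/, /tmu/, /sfa/, /re/, /to/, /sru/ → 7.

7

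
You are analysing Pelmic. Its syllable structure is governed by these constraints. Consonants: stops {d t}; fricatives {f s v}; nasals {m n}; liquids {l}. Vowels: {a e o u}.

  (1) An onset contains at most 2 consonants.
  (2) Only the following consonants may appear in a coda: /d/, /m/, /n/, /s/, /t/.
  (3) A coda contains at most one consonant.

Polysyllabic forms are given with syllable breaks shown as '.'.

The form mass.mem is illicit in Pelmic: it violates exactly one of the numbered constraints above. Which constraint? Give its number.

mass.mem: syllable 1 coda /ss/ has 2 consonants (> 1).
This is a violation of constraint 3: "A coda contains at most one consonant."
The remaining constraints (1, 2) are satisfied.

3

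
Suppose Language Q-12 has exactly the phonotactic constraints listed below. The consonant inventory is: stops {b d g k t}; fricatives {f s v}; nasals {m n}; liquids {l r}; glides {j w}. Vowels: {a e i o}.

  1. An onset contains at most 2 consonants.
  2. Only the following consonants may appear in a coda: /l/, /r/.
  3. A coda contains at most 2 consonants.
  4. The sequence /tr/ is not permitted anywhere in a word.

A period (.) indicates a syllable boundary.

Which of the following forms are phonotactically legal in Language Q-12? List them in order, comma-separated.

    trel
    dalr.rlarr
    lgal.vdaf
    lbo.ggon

dalr.rlarr

trel — violates constraint 4: contains banned sequence /tr/ → phonotactically illegal
dalr.rlarr — σ1 onset /d/, coda /lr/ (2C) ok; σ2 onset /rl/ (2C), coda /rr/ (2C) ok → phonotactically legal
lgal.vdaf — violates constraint 2: syllable 2 coda contains /f/, which is not a licensed coda consonant → phonotactically illegal
lbo.ggon — violates constraint 2: syllable 2 coda contains /n/, which is not a licensed coda consonant → phonotactically illegal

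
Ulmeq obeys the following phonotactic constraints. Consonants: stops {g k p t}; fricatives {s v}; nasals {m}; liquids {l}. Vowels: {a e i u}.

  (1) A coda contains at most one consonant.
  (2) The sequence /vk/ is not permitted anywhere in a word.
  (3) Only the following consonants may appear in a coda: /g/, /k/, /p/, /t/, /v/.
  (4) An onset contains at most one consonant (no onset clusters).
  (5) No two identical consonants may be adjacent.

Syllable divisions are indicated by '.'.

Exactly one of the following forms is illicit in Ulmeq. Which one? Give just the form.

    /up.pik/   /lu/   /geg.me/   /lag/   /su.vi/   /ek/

/up.pik/ — violates constraint 5: adjacent identical consonants /pp/ → illicit
/lu/ — σ1 onset /l/, coda /∅/ ok → licit
/geg.me/ — σ1 onset /g/, coda /g/ ok; σ2 onset /m/, coda /∅/ ok → licit
/lag/ — σ1 onset /l/, coda /g/ ok → licit
/su.vi/ — σ1 onset /s/, coda /∅/ ok; σ2 onset /v/, coda /∅/ ok → licit
/ek/ — σ1 onset /∅/, coda /k/ ok → licit

/up.pik/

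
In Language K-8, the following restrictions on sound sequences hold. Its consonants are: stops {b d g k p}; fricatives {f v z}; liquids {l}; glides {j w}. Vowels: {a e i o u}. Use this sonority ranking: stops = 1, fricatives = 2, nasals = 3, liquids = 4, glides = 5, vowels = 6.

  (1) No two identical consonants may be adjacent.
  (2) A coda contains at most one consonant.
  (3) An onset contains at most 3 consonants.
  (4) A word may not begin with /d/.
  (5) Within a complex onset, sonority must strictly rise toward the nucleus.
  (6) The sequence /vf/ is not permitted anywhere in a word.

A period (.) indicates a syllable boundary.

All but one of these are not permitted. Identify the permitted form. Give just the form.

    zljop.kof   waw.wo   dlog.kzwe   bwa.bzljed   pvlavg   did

zljop.kof

zljop.kof — σ1 onset /zlj/ (2→4→5 rises), coda /p/ ok; σ2 onset /k/, coda /f/ ok → permitted
waw.wo — violates constraint 1: adjacent identical consonants /ww/ → not permitted
dlog.kzwe — violates constraint 4: word begins with /d/ → not permitted
bwa.bzljed — violates constraint 3: syllable 2 onset /bzlj/ has 4 consonants (> 3) → not permitted
pvlavg — violates constraint 2: syllable 1 coda /vg/ has 2 consonants (> 1) → not permitted
did — violates constraint 4: word begins with /d/ → not permitted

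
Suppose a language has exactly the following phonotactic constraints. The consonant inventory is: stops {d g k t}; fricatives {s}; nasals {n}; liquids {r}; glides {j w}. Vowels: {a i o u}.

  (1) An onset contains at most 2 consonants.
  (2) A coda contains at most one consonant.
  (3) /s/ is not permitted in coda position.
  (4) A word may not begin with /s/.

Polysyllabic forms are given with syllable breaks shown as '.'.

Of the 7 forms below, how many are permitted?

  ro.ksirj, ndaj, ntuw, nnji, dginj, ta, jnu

ro.ksirj — violates constraint 2: syllable 2 coda /rj/ has 2 consonants (> 1) → not permitted
ndaj — σ1 onset /nd/ (2C), coda /j/ ok → permitted
ntuw — σ1 onset /nt/ (2C), coda /w/ ok → permitted
nnji — violates constraint 1: syllable 1 onset /nnj/ has 3 consonants (> 2) → not permitted
dginj — violates constraint 2: syllable 1 coda /nj/ has 2 consonants (> 1) → not permitted
ta — σ1 onset /t/, coda /∅/ ok → permitted
jnu — σ1 onset /jn/ (2C), coda /∅/ ok → permitted
Permitted: ndaj, ntuw, ta, jnu → 4.

4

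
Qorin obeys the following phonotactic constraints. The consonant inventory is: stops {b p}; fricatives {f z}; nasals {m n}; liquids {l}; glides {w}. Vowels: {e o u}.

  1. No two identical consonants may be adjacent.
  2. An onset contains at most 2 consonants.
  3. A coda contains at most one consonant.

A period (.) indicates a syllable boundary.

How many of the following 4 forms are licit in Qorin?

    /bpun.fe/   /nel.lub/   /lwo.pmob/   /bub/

/bpun.fe/ — σ1 onset /bp/ (2C), coda /n/ ok; σ2 onset /f/, coda /∅/ ok → licit
/nel.lub/ — violates constraint 1: adjacent identical consonants /ll/ → illicit
/lwo.pmob/ — σ1 onset /lw/ (2C), coda /∅/ ok; σ2 onset /pm/ (2C), coda /b/ ok → licit
/bub/ — σ1 onset /b/, coda /b/ ok → licit
Licit: /bpun.fe/, /lwo.pmob/, /bub/ → 3.

3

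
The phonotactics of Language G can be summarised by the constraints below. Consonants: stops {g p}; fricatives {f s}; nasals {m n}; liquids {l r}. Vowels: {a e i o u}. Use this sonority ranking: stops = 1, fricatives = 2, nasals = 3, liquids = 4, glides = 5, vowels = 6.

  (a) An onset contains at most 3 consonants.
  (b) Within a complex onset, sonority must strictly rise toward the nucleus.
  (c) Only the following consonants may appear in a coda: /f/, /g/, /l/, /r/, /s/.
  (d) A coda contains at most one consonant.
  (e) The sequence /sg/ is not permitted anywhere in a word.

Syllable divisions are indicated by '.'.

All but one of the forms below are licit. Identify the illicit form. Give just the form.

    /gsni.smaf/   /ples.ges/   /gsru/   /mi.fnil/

/ples.ges/

/gsni.smaf/ — σ1 onset /gsn/ (1→2→3 rises), coda /∅/ ok; σ2 onset /sm/ (2→3 rises), coda /f/ ok → licit
/ples.ges/ — violates constraint (e): contains banned sequence /sg/ → illicit
/gsru/ — σ1 onset /gsr/ (1→2→4 rises), coda /∅/ ok → licit
/mi.fnil/ — σ1 onset /m/, coda /∅/ ok; σ2 onset /fn/ (2→3 rises), coda /l/ ok → licit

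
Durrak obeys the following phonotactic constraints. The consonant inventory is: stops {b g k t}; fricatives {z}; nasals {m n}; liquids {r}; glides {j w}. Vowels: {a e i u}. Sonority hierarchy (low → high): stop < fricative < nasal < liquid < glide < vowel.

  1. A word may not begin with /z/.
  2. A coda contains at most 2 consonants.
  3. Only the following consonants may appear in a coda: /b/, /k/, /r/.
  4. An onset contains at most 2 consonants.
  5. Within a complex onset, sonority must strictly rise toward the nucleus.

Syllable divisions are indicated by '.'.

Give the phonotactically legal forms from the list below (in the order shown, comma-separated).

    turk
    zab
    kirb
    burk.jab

turk — σ1 onset /t/, coda /rk/ (2C) ok → phonotactically legal
zab — violates constraint 1: word begins with /z/ → phonotactically illegal
kirb — σ1 onset /k/, coda /rb/ (2C) ok → phonotactically legal
burk.jab — σ1 onset /b/, coda /rk/ (2C) ok; σ2 onset /j/, coda /b/ ok → phonotactically legal

turk, kirb, burk.jab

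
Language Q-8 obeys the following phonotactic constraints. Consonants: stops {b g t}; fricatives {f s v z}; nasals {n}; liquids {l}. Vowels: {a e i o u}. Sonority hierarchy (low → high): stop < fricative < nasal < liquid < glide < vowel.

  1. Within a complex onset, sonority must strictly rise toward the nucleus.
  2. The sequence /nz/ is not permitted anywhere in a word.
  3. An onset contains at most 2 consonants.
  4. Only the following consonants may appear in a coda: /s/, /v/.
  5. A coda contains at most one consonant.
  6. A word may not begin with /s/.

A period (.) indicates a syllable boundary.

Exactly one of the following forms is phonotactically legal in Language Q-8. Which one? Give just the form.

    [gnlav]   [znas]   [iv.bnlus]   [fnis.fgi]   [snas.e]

[znas]

[gnlav] — violates constraint 3: syllable 1 onset /gnl/ has 3 consonants (> 2) → phonotactically illegal
[znas] — σ1 onset /zn/ (2→3 rises), coda /s/ ok → phonotactically legal
[iv.bnlus] — violates constraint 3: syllable 2 onset /bnl/ has 3 consonants (> 2) → phonotactically illegal
[fnis.fgi] — violates constraint 1: syllable 2 onset /fg/: /f/ (fricative, 2) → /g/ (stop, 1) does not rise → phonotactically illegal
[snas.e] — violates constraint 6: word begins with /s/ → phonotactically illegal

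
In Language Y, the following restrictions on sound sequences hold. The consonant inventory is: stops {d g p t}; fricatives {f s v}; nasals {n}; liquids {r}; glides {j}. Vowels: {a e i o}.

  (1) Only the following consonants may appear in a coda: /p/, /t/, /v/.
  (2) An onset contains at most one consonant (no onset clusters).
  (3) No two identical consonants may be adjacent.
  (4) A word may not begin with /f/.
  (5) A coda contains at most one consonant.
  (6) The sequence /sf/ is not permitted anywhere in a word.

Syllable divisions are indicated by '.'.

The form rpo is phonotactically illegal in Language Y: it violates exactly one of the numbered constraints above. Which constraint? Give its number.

rpo: syllable 1 onset /rp/ has 2 consonants (> 1).
This is a violation of constraint 2: "An onset contains at most one consonant (no onset clusters)."
The remaining constraints (1, 3, 4, 5, 6) are satisfied.

2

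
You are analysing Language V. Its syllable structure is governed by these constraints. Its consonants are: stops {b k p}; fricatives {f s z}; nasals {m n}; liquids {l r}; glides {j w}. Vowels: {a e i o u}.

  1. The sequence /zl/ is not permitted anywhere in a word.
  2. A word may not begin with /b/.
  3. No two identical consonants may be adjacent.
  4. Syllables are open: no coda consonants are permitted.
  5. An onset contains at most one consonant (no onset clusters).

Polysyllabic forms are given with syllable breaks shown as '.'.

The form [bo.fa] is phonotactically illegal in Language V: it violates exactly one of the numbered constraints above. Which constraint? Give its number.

[bo.fa]: word begins with /b/.
This is a violation of constraint 2: "A word may not begin with /b/."
The remaining constraints (1, 3, 4, 5) are satisfied.

2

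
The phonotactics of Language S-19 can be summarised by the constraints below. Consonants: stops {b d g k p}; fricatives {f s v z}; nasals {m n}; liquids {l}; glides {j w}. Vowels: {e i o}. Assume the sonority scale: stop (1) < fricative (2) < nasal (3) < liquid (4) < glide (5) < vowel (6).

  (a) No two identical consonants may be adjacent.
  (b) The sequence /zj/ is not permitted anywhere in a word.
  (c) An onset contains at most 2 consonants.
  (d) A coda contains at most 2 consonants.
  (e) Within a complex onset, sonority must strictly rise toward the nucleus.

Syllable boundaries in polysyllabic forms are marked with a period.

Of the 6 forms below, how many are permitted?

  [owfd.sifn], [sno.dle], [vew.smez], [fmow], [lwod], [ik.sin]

[owfd.sifn] — violates constraint (d): syllable 1 coda /wfd/ has 3 consonants (> 2) → not permitted
[sno.dle] — σ1 onset /sn/ (2→3 rises), coda /∅/ ok; σ2 onset /dl/ (1→4 rises), coda /∅/ ok → permitted
[vew.smez] — σ1 onset /v/, coda /w/ ok; σ2 onset /sm/ (2→3 rises), coda /z/ ok → permitted
[fmow] — σ1 onset /fm/ (2→3 rises), coda /w/ ok → permitted
[lwod] — σ1 onset /lw/ (4→5 rises), coda /d/ ok → permitted
[ik.sin] — σ1 onset /∅/, coda /k/ ok; σ2 onset /s/, coda /n/ ok → permitted
Permitted: [sno.dle], [vew.smez], [fmow], [lwod], [ik.sin] → 5.

5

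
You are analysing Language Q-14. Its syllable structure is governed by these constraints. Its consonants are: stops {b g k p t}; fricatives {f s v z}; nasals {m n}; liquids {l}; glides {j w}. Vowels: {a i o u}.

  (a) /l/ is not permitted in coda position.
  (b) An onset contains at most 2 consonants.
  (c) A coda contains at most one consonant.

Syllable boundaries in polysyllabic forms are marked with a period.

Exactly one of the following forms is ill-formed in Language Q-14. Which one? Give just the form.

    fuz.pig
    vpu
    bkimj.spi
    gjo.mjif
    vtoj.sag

bkimj.spi

fuz.pig — σ1 onset /f/, coda /z/ ok; σ2 onset /p/, coda /g/ ok → well-formed
vpu — σ1 onset /vp/ (2C), coda /∅/ ok → well-formed
bkimj.spi — violates constraint (c): syllable 1 coda /mj/ has 2 consonants (> 1) → ill-formed
gjo.mjif — σ1 onset /gj/ (2C), coda /∅/ ok; σ2 onset /mj/ (2C), coda /f/ ok → well-formed
vtoj.sag — σ1 onset /vt/ (2C), coda /j/ ok; σ2 onset /s/, coda /g/ ok → well-formed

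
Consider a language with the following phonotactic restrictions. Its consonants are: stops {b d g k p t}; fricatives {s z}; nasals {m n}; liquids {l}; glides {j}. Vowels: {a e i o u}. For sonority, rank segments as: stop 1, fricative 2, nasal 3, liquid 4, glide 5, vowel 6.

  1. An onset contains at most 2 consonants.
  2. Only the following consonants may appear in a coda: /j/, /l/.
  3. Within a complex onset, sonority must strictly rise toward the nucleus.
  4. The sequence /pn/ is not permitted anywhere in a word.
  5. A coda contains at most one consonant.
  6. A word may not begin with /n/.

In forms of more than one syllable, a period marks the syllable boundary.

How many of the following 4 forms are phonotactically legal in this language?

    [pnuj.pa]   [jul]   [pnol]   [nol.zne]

1

[pnuj.pa] — violates constraint 4: contains banned sequence /pn/ → phonotactically illegal
[jul] — σ1 onset /j/, coda /l/ ok → phonotactically legal
[pnol] — violates constraint 4: contains banned sequence /pn/ → phonotactically illegal
[nol.zne] — violates constraint 6: word begins with /n/ → phonotactically illegal
Phonotactically legal: [jul] → 1.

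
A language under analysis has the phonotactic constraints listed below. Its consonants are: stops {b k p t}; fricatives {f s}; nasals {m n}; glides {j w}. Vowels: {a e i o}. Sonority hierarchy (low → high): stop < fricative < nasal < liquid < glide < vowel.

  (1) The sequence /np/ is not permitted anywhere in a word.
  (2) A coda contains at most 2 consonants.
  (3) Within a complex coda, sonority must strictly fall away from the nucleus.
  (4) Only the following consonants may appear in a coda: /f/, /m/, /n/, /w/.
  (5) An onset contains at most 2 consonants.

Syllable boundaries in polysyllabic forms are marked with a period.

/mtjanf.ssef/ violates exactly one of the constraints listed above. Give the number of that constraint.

/mtjanf.ssef/: syllable 1 onset /mtj/ has 3 consonants (> 2).
This is a violation of constraint 5: "An onset contains at most 2 consonants."
The remaining constraints (1, 2, 3, 4) are satisfied.

5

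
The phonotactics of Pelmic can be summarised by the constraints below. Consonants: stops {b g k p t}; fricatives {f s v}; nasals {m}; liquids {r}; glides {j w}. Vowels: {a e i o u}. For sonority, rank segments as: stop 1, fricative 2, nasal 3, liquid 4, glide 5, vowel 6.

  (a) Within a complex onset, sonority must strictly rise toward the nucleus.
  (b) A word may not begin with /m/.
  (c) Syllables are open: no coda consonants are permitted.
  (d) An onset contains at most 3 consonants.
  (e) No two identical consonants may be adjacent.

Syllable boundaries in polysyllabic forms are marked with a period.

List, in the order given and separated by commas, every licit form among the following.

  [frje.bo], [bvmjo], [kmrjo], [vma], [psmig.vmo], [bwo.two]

[frje.bo], [vma], [bwo.two]

[frje.bo] — σ1 onset /frj/ (2→4→5 rises), coda /∅/ ok; σ2 onset /b/, coda /∅/ ok → licit
[bvmjo] — violates constraint (d): syllable 1 onset /bvmj/ has 4 consonants (> 3) → illicit
[kmrjo] — violates constraint (d): syllable 1 onset /kmrj/ has 4 consonants (> 3) → illicit
[vma] — σ1 onset /vm/ (2→3 rises), coda /∅/ ok → licit
[psmig.vmo] — violates constraint (c): syllable 1 coda /g/ has 1 consonant (> 0) → illicit
[bwo.two] — σ1 onset /bw/ (1→5 rises), coda /∅/ ok; σ2 onset /tw/ (1→5 rises), coda /∅/ ok → licit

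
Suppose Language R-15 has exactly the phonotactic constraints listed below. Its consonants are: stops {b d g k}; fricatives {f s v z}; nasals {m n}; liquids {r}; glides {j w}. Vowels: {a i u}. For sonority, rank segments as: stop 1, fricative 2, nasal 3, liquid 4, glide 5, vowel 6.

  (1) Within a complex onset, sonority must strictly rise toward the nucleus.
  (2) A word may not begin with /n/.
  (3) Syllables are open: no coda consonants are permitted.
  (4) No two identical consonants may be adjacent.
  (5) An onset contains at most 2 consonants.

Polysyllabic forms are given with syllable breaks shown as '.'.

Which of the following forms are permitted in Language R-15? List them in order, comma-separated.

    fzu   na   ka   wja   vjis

ka

fzu — violates constraint 1: syllable 1 onset /fz/: /f/ (fricative, 2) → /z/ (fricative, 2) does not rise → not permitted
na — violates constraint 2: word begins with /n/ → not permitted
ka — σ1 onset /k/, coda /∅/ ok → permitted
wja — violates constraint 1: syllable 1 onset /wj/: /w/ (glide, 5) → /j/ (glide, 5) does not rise → not permitted
vjis — violates constraint 3: syllable 1 coda /s/ has 1 consonant (> 0) → not permitted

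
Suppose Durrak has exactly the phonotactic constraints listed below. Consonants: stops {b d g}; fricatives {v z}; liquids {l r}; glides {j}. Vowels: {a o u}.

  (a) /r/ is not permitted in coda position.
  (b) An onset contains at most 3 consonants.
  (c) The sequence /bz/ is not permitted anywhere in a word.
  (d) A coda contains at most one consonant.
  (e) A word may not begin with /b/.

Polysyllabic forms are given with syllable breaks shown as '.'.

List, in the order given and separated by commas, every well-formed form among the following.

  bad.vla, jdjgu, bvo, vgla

vgla

bad.vla — violates constraint (e): word begins with /b/ → ill-formed
jdjgu — violates constraint (b): syllable 1 onset /jdjg/ has 4 consonants (> 3) → ill-formed
bvo — violates constraint (e): word begins with /b/ → ill-formed
vgla — σ1 onset /vgl/ (3C), coda /∅/ ok → well-formed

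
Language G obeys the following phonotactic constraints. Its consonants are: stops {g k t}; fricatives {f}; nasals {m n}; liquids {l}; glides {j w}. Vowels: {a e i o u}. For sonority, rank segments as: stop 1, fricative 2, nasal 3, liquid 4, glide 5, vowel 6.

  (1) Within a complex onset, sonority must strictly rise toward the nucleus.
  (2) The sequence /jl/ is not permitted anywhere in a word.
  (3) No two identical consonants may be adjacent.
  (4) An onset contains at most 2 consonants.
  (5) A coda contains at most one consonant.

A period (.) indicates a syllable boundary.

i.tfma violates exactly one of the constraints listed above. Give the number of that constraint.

i.tfma: syllable 2 onset /tfm/ has 3 consonants (> 2).
This is a violation of constraint 4: "An onset contains at most 2 consonants."
The remaining constraints (1, 2, 3, 5) are satisfied.

4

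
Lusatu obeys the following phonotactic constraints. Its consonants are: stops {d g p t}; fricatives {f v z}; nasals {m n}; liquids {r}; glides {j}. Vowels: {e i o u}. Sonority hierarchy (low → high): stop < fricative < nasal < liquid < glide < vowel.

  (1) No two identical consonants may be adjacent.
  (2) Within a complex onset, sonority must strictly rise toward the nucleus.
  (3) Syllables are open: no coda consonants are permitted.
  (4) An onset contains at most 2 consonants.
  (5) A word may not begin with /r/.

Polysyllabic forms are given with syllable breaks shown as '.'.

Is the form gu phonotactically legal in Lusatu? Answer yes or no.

yes

gu — σ1 onset /g/, coda /∅/ ok → phonotactically legal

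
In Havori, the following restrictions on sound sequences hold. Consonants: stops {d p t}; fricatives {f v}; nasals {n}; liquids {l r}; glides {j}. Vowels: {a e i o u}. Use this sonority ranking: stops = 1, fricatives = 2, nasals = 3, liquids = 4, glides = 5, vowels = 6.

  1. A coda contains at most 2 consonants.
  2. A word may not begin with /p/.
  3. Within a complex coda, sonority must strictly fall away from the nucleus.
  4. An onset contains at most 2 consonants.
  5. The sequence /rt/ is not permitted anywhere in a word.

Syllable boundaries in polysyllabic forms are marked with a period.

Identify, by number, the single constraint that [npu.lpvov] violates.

4

[npu.lpvov]: syllable 2 onset /lpv/ has 3 consonants (> 2).
This is a violation of constraint 4: "An onset contains at most 2 consonants."
The remaining constraints (1, 2, 3, 5) are satisfied.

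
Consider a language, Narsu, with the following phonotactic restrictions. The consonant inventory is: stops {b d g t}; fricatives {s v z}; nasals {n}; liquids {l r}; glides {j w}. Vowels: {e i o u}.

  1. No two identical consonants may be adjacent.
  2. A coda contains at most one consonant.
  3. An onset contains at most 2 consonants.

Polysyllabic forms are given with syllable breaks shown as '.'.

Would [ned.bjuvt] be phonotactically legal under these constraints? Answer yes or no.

no

[ned.bjuvt] — violates constraint 2: syllable 2 coda /vt/ has 2 consonants (> 1) → phonotactically illegal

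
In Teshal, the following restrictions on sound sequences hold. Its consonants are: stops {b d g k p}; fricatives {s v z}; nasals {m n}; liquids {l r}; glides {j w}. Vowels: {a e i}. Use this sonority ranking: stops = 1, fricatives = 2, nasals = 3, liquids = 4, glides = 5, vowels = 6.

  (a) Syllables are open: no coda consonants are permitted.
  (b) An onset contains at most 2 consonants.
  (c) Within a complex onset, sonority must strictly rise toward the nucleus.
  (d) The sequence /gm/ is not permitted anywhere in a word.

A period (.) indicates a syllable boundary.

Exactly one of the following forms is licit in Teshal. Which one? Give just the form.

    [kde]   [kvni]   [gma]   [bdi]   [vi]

[vi]

[kde] — violates constraint (c): syllable 1 onset /kd/: /k/ (stop, 1) → /d/ (stop, 1) does not rise → illicit
[kvni] — violates constraint (b): syllable 1 onset /kvn/ has 3 consonants (> 2) → illicit
[gma] — violates constraint (d): contains banned sequence /gm/ → illicit
[bdi] — violates constraint (c): syllable 1 onset /bd/: /b/ (stop, 1) → /d/ (stop, 1) does not rise → illicit
[vi] — σ1 onset /v/, coda /∅/ ok → licit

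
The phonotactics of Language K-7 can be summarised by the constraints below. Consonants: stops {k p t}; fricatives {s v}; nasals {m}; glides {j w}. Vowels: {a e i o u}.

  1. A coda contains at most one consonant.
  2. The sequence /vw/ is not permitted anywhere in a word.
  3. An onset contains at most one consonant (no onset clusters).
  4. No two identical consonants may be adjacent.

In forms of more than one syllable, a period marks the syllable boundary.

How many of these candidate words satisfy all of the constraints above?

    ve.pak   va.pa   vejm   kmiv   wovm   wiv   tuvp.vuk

ve.pak — σ1 onset /v/, coda /∅/ ok; σ2 onset /p/, coda /k/ ok → phonotactically legal
va.pa — σ1 onset /v/, coda /∅/ ok; σ2 onset /p/, coda /∅/ ok → phonotactically legal
vejm — violates constraint 1: syllable 1 coda /jm/ has 2 consonants (> 1) → phonotactically illegal
kmiv — violates constraint 3: syllable 1 onset /km/ has 2 consonants (> 1) → phonotactically illegal
wovm — violates constraint 1: syllable 1 coda /vm/ has 2 consonants (> 1) → phonotactically illegal
wiv — σ1 onset /w/, coda /v/ ok → phonotactically legal
tuvp.vuk — violates constraint 1: syllable 1 coda /vp/ has 2 consonants (> 1) → phonotactically illegal
Phonotactically legal: ve.pak, va.pa, wiv → 3.

3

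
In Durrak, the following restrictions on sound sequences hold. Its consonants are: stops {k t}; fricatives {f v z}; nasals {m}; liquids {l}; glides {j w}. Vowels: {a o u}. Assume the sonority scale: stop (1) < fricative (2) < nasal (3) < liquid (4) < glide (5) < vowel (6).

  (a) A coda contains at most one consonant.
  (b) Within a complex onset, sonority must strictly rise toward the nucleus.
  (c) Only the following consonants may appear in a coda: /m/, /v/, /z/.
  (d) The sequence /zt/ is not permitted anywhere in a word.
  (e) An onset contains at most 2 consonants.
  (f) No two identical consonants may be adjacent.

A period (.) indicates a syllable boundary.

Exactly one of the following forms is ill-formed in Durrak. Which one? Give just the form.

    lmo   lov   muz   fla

lmo

lmo — violates constraint (b): syllable 1 onset /lm/: /l/ (liquid, 4) → /m/ (nasal, 3) does not rise → ill-formed
lov — σ1 onset /l/, coda /v/ ok → well-formed
muz — σ1 onset /m/, coda /z/ ok → well-formed
fla — σ1 onset /fl/ (2→4 rises), coda /∅/ ok → well-formed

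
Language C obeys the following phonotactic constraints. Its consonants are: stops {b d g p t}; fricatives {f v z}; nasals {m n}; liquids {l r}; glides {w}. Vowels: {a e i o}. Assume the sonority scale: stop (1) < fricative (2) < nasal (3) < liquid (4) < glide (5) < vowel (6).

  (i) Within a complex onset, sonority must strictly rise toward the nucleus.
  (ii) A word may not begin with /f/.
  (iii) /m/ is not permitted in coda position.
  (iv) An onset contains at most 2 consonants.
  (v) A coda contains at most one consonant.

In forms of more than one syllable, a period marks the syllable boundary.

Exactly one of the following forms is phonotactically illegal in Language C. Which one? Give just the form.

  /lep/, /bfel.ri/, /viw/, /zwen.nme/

/lep/ — σ1 onset /l/, coda /p/ ok → phonotactically legal
/bfel.ri/ — σ1 onset /bf/ (1→2 rises), coda /l/ ok; σ2 onset /r/, coda /∅/ ok → phonotactically legal
/viw/ — σ1 onset /v/, coda /w/ ok → phonotactically legal
/zwen.nme/ — violates constraint (i): syllable 2 onset /nm/: /n/ (nasal, 3) → /m/ (nasal, 3) does not rise → phonotactically illegal

/zwen.nme/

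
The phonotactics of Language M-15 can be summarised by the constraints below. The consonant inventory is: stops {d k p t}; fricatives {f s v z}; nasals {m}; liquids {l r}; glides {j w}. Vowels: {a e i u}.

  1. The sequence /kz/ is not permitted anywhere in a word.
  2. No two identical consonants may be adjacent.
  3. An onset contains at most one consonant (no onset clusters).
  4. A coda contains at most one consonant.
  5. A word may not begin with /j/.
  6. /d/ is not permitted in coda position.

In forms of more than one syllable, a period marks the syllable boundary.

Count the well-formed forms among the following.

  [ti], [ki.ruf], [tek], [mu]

[ti] — σ1 onset /t/, coda /∅/ ok → well-formed
[ki.ruf] — σ1 onset /k/, coda /∅/ ok; σ2 onset /r/, coda /f/ ok → well-formed
[tek] — σ1 onset /t/, coda /k/ ok → well-formed
[mu] — σ1 onset /m/, coda /∅/ ok → well-formed
Well-formed: [ti], [ki.ruf], [tek], [mu] → 4.

4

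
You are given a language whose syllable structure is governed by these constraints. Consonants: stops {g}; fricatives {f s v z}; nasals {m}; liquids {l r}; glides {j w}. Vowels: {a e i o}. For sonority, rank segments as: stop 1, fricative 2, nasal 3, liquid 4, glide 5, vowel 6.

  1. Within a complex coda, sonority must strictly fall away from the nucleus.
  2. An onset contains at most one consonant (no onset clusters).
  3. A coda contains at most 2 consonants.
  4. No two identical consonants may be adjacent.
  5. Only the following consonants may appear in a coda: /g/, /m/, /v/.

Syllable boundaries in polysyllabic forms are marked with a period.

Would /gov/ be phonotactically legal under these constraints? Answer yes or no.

/gov/ — σ1 onset /g/, coda /v/ ok → phonotactically legal

yes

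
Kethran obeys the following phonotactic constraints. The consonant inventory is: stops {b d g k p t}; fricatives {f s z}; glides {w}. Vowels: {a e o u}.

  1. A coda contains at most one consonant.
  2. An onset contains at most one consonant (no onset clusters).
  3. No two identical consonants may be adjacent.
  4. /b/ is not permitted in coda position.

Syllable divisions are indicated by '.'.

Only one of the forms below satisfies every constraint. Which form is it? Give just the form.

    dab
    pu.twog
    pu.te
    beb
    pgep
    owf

pu.te

dab — violates constraint 4: syllable 1 coda contains /b/ → ill-formed
pu.twog — violates constraint 2: syllable 2 onset /tw/ has 2 consonants (> 1) → ill-formed
pu.te — σ1 onset /p/, coda /∅/ ok; σ2 onset /t/, coda /∅/ ok → well-formed
beb — violates constraint 4: syllable 1 coda contains /b/ → ill-formed
pgep — violates constraint 2: syllable 1 onset /pg/ has 2 consonants (> 1) → ill-formed
owf — violates constraint 1: syllable 1 coda /wf/ has 2 consonants (> 1) → ill-formed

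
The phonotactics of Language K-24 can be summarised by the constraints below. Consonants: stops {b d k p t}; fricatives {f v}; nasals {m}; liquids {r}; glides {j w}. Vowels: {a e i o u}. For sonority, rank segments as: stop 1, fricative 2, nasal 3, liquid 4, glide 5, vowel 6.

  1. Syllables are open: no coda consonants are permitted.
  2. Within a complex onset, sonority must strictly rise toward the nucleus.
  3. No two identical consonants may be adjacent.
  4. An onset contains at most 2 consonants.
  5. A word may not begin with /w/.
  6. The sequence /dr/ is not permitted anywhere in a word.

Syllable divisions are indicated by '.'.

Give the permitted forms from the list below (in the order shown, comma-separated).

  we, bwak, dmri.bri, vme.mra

we — violates constraint 5: word begins with /w/ → not permitted
bwak — violates constraint 1: syllable 1 coda /k/ has 1 consonant (> 0) → not permitted
dmri.bri — violates constraint 4: syllable 1 onset /dmr/ has 3 consonants (> 2) → not permitted
vme.mra — σ1 onset /vm/ (2→3 rises), coda /∅/ ok; σ2 onset /mr/ (3→4 rises), coda /∅/ ok → permitted

vme.mra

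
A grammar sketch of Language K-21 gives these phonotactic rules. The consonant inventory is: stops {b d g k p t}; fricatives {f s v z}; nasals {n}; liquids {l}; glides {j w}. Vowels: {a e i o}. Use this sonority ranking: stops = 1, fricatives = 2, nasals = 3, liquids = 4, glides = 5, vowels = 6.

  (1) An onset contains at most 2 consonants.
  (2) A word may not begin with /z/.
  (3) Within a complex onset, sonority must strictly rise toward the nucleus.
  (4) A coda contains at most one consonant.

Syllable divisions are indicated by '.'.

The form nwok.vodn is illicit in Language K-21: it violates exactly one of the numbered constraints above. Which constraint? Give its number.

4

nwok.vodn: syllable 2 coda /dn/ has 2 consonants (> 1).
This is a violation of constraint 4: "A coda contains at most one consonant."
The remaining constraints (1, 2, 3) are satisfied.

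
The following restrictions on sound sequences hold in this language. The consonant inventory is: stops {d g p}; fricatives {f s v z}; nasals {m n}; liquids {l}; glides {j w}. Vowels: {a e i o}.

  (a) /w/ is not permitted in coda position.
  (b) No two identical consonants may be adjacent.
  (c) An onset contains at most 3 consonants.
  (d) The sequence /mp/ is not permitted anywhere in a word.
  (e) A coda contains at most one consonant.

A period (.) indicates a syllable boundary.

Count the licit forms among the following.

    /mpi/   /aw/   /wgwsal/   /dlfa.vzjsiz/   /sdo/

1

/mpi/ — violates constraint (d): contains banned sequence /mp/ → illicit
/aw/ — violates constraint (a): syllable 1 coda contains /w/ → illicit
/wgwsal/ — violates constraint (c): syllable 1 onset /wgws/ has 4 consonants (> 3) → illicit
/dlfa.vzjsiz/ — violates constraint (c): syllable 2 onset /vzjs/ has 4 consonants (> 3) → illicit
/sdo/ — σ1 onset /sd/ (2C), coda /∅/ ok → licit
Licit: /sdo/ → 1.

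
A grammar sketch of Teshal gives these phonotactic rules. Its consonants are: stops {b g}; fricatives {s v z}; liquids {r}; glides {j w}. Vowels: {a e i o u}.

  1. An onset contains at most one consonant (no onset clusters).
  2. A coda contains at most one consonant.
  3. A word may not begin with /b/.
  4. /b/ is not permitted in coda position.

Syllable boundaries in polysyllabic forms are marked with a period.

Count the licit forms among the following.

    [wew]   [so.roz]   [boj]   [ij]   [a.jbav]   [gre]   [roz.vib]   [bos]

3

[wew] — σ1 onset /w/, coda /w/ ok → licit
[so.roz] — σ1 onset /s/, coda /∅/ ok; σ2 onset /r/, coda /z/ ok → licit
[boj] — violates constraint 3: word begins with /b/ → illicit
[ij] — σ1 onset /∅/, coda /j/ ok → licit
[a.jbav] — violates constraint 1: syllable 2 onset /jb/ has 2 consonants (> 1) → illicit
[gre] — violates constraint 1: syllable 1 onset /gr/ has 2 consonants (> 1) → illicit
[roz.vib] — violates constraint 4: syllable 2 coda contains /b/ → illicit
[bos] — violates constraint 3: word begins with /b/ → illicit
Licit: [wew], [so.roz], [ij] → 3.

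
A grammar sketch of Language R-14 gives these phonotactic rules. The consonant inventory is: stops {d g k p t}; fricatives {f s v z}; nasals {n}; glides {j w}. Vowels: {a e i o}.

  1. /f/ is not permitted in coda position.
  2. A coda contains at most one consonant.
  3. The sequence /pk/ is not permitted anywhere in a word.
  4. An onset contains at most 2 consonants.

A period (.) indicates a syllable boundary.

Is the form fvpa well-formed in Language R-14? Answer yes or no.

fvpa — violates constraint 4: syllable 1 onset /fvp/ has 3 consonants (> 2) → ill-formed

no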